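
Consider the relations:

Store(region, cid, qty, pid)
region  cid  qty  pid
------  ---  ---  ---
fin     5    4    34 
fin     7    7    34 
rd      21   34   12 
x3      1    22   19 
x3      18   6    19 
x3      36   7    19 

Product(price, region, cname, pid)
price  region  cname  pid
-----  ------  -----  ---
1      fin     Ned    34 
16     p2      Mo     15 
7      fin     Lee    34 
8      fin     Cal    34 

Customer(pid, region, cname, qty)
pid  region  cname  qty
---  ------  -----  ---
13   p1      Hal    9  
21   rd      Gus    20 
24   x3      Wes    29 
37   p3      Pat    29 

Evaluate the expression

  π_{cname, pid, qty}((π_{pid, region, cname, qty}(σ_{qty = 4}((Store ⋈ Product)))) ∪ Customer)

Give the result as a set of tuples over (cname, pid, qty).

{(Cal, 34, 4), (Gus, 21, 20), (Hal, 13, 9), (Lee, 34, 4), (Ned, 34, 4), (Pat, 37, 29), (Wes, 24, 29)}

Joining Store and Product on region, pid yields {(fin, 5, 4, 34, 1, Ned), (fin, 5, 4, 34, 7, Lee), (fin, 5, 4, 34, 8, Cal), (fin, 7, 7, 34, 1, Ned), (fin, 7, 7, 34, 7, Lee), (fin, 7, 7, 34, 8, Cal)}.
Filtering on qty = 4 leaves {(fin, 5, 4, 34, 1, Ned), (fin, 5, 4, 34, 7, Lee), (fin, 5, 4, 34, 8, Cal)}.
Projecting to pid, region, cname, qty: {(34, fin, Cal, 4), (34, fin, Lee, 4), (34, fin, Ned, 4)}
Union: {(34, fin, Cal, 4), (34, fin, Lee, 4), (34, fin, Ned, 4)} with {(13, p1, Hal, 9), (21, rd, Gus, 20), (24, x3, Wes, 29), (37, p3, Pat, 29)} → {(13, p1, Hal, 9), (21, rd, Gus, 20), (24, x3, Wes, 29), (34, fin, Cal, 4), (34, fin, Lee, 4), (34, fin, Ned, 4), (37, p3, Pat, 29)}
Projecting to cname, pid, qty: {(Cal, 34, 4), (Gus, 21, 20), (Hal, 13, 9), (Lee, 34, 4), (Ned, 34, 4), (Pat, 37, 29), (Wes, 24, 29)}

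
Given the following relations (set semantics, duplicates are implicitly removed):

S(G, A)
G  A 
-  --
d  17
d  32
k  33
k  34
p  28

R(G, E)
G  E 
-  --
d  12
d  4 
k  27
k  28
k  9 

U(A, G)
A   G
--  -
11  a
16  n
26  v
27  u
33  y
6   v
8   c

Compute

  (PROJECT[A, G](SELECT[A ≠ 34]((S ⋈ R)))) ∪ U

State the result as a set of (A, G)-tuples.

{(11, a), (16, n), (17, d), (26, v), (27, u), (32, d), (33, k), (33, y), (6, v), (8, c)}

Joining S and R on G yields {(d, 17, 12), (d, 17, 4), (d, 32, 12), (d, 32, 4), (k, 33, 27), (k, 33, 28), (k, 33, 9), (k, 34, 27), (k, 34, 28), (k, 34, 9)}.
Selection A ≠ 34: {(d, 17, 12), (d, 17, 4), (d, 32, 12), (d, 32, 4), (k, 33, 27), (k, 33, 28), (k, 33, 9)}
π_{A, G} gives {(17, d), (32, d), (33, k)} (4 duplicate(s) eliminated).
Taking the union: {(11, a), (16, n), (17, d), (26, v), (27, u), (32, d), (33, k), (33, y), (6, v), (8, c)}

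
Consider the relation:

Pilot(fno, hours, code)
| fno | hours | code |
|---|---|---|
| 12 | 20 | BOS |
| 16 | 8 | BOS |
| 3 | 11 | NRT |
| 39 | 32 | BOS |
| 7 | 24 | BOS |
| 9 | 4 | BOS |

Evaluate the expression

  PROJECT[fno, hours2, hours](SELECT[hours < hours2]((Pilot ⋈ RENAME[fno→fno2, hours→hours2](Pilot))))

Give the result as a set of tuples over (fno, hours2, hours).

{(12, 24, 20), (12, 32, 20), (16, 20, 8), (16, 24, 8), (16, 32, 8), (7, 32, 24), (9, 20, 4), (9, 24, 4), (9, 32, 4), (9, 8, 4)}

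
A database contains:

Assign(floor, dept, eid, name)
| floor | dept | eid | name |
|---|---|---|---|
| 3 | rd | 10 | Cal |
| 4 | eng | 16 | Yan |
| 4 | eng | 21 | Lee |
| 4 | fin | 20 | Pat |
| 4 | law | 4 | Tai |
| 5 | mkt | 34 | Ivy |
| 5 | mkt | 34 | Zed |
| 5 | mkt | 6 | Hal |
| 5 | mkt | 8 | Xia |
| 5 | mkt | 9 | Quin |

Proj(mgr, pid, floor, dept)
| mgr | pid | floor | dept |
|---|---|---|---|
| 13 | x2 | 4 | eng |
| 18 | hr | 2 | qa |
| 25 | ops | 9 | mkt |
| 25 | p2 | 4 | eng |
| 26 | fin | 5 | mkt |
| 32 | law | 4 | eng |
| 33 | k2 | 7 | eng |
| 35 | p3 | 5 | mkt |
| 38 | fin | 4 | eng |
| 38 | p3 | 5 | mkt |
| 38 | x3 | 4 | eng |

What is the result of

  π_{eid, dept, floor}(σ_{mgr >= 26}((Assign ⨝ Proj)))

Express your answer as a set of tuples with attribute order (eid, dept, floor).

{(16, eng, 4), (21, eng, 4), (34, mkt, 5), (6, mkt, 5), (8, mkt, 5), (9, mkt, 5)}

Assign ⋈ Proj (natural join on floor, dept): {(4, eng, 16, Yan, 13, x2), (4, eng, 16, Yan, 25, p2), (4, eng, 16, Yan, 32, law), (4, eng, 16, Yan, 38, fin), (4, eng, 16, Yan, 38, x3), (4, eng, 21, Lee, 13, x2), (4, eng, 21, Lee, 25, p2), (4, eng, 21, Lee, 32, law), (4, eng, 21, Lee, 38, fin), (4, eng, 21, Lee, 38, x3), (5, mkt, 34, Ivy, 26, fin), (5, mkt, 34, Ivy, 35, p3), (5, mkt, 34, Ivy, 38, p3), (5, mkt, 34, Zed, 26, fin), (5, mkt, 34, Zed, 35, p3), (5, mkt, 34, Zed, 38, p3), (5, mkt, 6, Hal, 26, fin), (5, mkt, 6, Hal, 35, p3), (5, mkt, 6, Hal, 38, p3), (5, mkt, 8, Xia, 26, fin), (5, mkt, 8, Xia, 35, p3), (5, mkt, 8, Xia, 38, p3), (5, mkt, 9, Quin, 26, fin), (5, mkt, 9, Quin, 35, p3), (5, mkt, 9, Quin, 38, p3)}
Filtering on mgr >= 26 leaves {(4, eng, 16, Yan, 32, law), (4, eng, 16, Yan, 38, fin), (4, eng, 16, Yan, 38, x3), (4, eng, 21, Lee, 32, law), (4, eng, 21, Lee, 38, fin), (4, eng, 21, Lee, 38, x3), (5, mkt, 34, Ivy, 26, fin), (5, mkt, 34, Ivy, 35, p3), (5, mkt, 34, Ivy, 38, p3), (5, mkt, 34, Zed, 26, fin), (5, mkt, 34, Zed, 35, p3), (5, mkt, 34, Zed, 38, p3), (5, mkt, 6, Hal, 26, fin), (5, mkt, 6, Hal, 35, p3), (5, mkt, 6, Hal, 38, p3), (5, mkt, 8, Xia, 26, fin), (5, mkt, 8, Xia, 35, p3), (5, mkt, 8, Xia, 38, p3), (5, mkt, 9, Quin, 26, fin), (5, mkt, 9, Quin, 35, p3), (5, mkt, 9, Quin, 38, p3)}.
π[eid, dept, floor]: project onto (eid, dept, floor) (15 duplicate(s) eliminated) → {(16, eng, 4), (21, eng, 4), (34, mkt, 5), (6, mkt, 5), (8, mkt, 5), (9, mkt, 5)}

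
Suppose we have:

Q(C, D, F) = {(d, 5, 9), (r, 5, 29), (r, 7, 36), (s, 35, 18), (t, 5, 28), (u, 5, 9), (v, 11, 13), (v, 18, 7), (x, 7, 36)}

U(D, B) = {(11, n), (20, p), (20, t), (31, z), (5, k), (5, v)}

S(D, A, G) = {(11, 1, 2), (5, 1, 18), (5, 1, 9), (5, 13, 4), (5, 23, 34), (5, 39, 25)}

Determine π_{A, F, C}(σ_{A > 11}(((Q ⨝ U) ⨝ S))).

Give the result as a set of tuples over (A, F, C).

{(13, 28, t), (13, 29, r), (13, 9, d), (13, 9, u), (23, 28, t), (23, 29, r), (23, 9, d), (23, 9, u), (39, 28, t), (39, 29, r), (39, 9, d), (39, 9, u)}

Q ⋈ U (natural join on D): {(d, 5, 9, k), (d, 5, 9, v), (r, 5, 29, k), (r, 5, 29, v), (t, 5, 28, k), (t, 5, 28, v), (u, 5, 9, k), (u, 5, 9, v), (v, 11, 13, n)}
(Q ⨝ U) ⋈ S (natural join on D): {(d, 5, 9, k, 1, 18), (d, 5, 9, k, 1, 9), (d, 5, 9, k, 13, 4), (d, 5, 9, k, 23, 34), (d, 5, 9, k, 39, 25), (d, 5, 9, v, 1, 18), (d, 5, 9, v, 1, 9), (d, 5, 9, v, 13, 4), (d, 5, 9, v, 23, 34), (d, 5, 9, v, 39, 25), (r, 5, 29, k, 1, 18), (r, 5, 29, k, 1, 9), (r, 5, 29, k, 13, 4), (r, 5, 29, k, 23, 34), (r, 5, 29, k, 39, 25), (r, 5, 29, v, 1, 18), (r, 5, 29, v, 1, 9), (r, 5, 29, v, 13, 4), (r, 5, 29, v, 23, 34), (r, 5, 29, v, 39, 25), (t, 5, 28, k, 1, 18), (t, 5, 28, k, 1, 9), (t, 5, 28, k, 13, 4), (t, 5, 28, k, 23, 34), (t, 5, 28, k, 39, 25), (t, 5, 28, v, 1, 18), (t, 5, 28, v, 1, 9), (t, 5, 28, v, 13, 4), (t, 5, 28, v, 23, 34), (t, 5, 28, v, 39, 25), (u, 5, 9, k, 1, 18), (u, 5, 9, k, 1, 9), (u, 5, 9, k, 13, 4), (u, 5, 9, k, 23, 34), (u, 5, 9, k, 39, 25), (u, 5, 9, v, 1, 18), (u, 5, 9, v, 1, 9), (u, 5, 9, v, 13, 4), (u, 5, 9, v, 23, 34), (u, 5, 9, v, 39, 25), (v, 11, 13, n, 1, 2)}
Filtering on A > 11 leaves {(d, 5, 9, k, 13, 4), (d, 5, 9, k, 23, 34), (d, 5, 9, k, 39, 25), (d, 5, 9, v, 13, 4), (d, 5, 9, v, 23, 34), (d, 5, 9, v, 39, 25), (r, 5, 29, k, 13, 4), (r, 5, 29, k, 23, 34), (r, 5, 29, k, 39, 25), (r, 5, 29, v, 13, 4), (r, 5, 29, v, 23, 34), (r, 5, 29, v, 39, 25), (t, 5, 28, k, 13, 4), (t, 5, 28, k, 23, 34), (t, 5, 28, k, 39, 25), (t, 5, 28, v, 13, 4), (t, 5, 28, v, 23, 34), (t, 5, 28, v, 39, 25), (u, 5, 9, k, 13, 4), (u, 5, 9, k, 23, 34), (u, 5, 9, k, 39, 25), (u, 5, 9, v, 13, 4), (u, 5, 9, v, 23, 34), (u, 5, 9, v, 39, 25)}.
π[A, F, C]: project onto (A, F, C) (12 duplicate(s) eliminated) → {(13, 28, t), (13, 29, r), (13, 9, d), (13, 9, u), (23, 28, t), (23, 29, r), (23, 9, d), (23, 9, u), (39, 28, t), (39, 29, r), (39, 9, d), (39, 9, u)}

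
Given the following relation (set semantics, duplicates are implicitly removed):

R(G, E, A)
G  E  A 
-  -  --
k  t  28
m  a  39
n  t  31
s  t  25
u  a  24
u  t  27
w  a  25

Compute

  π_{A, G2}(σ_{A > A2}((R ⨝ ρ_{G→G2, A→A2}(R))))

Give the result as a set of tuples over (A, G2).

ρ[G→G2, A→A2]: schema becomes (G2, E, A2); tuples unchanged.
Natural join on E: {(k, t, 28, k, 28), (k, t, 28, n, 31), (k, t, 28, s, 25), (k, t, 28, u, 27), (m, a, 39, m, 39), (m, a, 39, u, 24), (m, a, 39, w, 25), (n, t, 31, k, 28), (n, t, 31, n, 31), (n, t, 31, s, 25), (n, t, 31, u, 27), (s, t, 25, k, 28), (s, t, 25, n, 31), (s, t, 25, s, 25), (s, t, 25, u, 27), (u, a, 24, m, 39), (u, a, 24, u, 24), (u, a, 24, w, 25), (u, t, 27, k, 28), (u, t, 27, n, 31), (u, t, 27, s, 25), (u, t, 27, u, 27), (w, a, 25, m, 39), (w, a, 25, u, 24), (w, a, 25, w, 25)}
Filtering on A > A2 leaves {(k, t, 28, s, 25), (k, t, 28, u, 27), (m, a, 39, u, 24), (m, a, 39, w, 25), (n, t, 31, k, 28), (n, t, 31, s, 25), (n, t, 31, u, 27), (u, t, 27, s, 25), (w, a, 25, u, 24)}.
Keep only column(s) A, G2: {(25, u), (27, s), (28, s), (28, u), (31, k), (31, s), (31, u), (39, u), (39, w)}

{(25, u), (27, s), (28, s), (28, u), (31, k), (31, s), (31, u), (39, u), (39, w)}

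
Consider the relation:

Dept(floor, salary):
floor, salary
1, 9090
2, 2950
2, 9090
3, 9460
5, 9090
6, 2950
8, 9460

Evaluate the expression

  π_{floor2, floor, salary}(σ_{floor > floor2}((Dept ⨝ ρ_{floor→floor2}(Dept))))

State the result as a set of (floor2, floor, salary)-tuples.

ρ[floor→floor2]: schema becomes (floor2, salary); tuples unchanged.
Joining Dept and ρ_{floor→floor2}(Dept) on salary yields {(1, 9090, 1), (1, 9090, 2), (1, 9090, 5), (2, 2950, 2), (2, 2950, 6), (2, 9090, 1), (2, 9090, 2), (2, 9090, 5), (3, 9460, 3), (3, 9460, 8), (5, 9090, 1), (5, 9090, 2), (5, 9090, 5), (6, 2950, 2), (6, 2950, 6), (8, 9460, 3), (8, 9460, 8)}.
Selection floor > floor2: {(2, 9090, 1), (5, 9090, 1), (5, 9090, 2), (6, 2950, 2), (8, 9460, 3)}
π_{floor2, floor, salary} gives {(1, 2, 9090), (1, 5, 9090), (2, 5, 9090), (2, 6, 2950), (3, 8, 9460)}.

{(1, 2, 9090), (1, 5, 9090), (2, 5, 9090), (2, 6, 2950), (3, 8, 9460)}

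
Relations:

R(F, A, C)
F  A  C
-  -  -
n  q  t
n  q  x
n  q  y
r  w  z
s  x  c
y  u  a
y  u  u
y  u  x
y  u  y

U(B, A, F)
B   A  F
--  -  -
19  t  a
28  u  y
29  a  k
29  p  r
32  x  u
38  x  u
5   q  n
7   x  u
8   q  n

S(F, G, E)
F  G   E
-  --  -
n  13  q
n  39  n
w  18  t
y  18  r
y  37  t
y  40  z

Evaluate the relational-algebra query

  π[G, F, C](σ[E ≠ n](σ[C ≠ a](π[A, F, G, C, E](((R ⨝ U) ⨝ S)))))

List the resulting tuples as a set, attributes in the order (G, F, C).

{(13, n, t), (13, n, x), (13, n, y), (18, y, u), (18, y, x), (18, y, y), (37, y, u), (37, y, x), (37, y, y), (40, y, u), (40, y, x), (40, y, y)}

Joining R and U on F, A yields {(n, q, t, 5), (n, q, t, 8), (n, q, x, 5), (n, q, x, 8), (n, q, y, 5), (n, q, y, 8), (y, u, a, 28), (y, u, u, 28), (y, u, x, 28), (y, u, y, 28)}.
Joining (R ⨝ U) and S on F yields {(n, q, t, 5, 13, q), (n, q, t, 5, 39, n), (n, q, t, 8, 13, q), (n, q, t, 8, 39, n), (n, q, x, 5, 13, q), (n, q, x, 5, 39, n), (n, q, x, 8, 13, q), (n, q, x, 8, 39, n), (n, q, y, 5, 13, q), (n, q, y, 5, 39, n), (n, q, y, 8, 13, q), (n, q, y, 8, 39, n), (y, u, a, 28, 18, r), (y, u, a, 28, 37, t), (y, u, a, 28, 40, z), (y, u, u, 28, 18, r), (y, u, u, 28, 37, t), (y, u, u, 28, 40, z), (y, u, x, 28, 18, r), (y, u, x, 28, 37, t), (y, u, x, 28, 40, z), (y, u, y, 28, 18, r), (y, u, y, 28, 37, t), (y, u, y, 28, 40, z)}.
Projecting to A, F, G, C, E (6 duplicate(s) eliminated): {(q, n, 13, t, q), (q, n, 13, x, q), (q, n, 13, y, q), (q, n, 39, t, n), (q, n, 39, x, n), (q, n, 39, y, n), (u, y, 18, a, r), (u, y, 18, u, r), (u, y, 18, x, r), (u, y, 18, y, r), (u, y, 37, a, t), (u, y, 37, u, t), (u, y, 37, x, t), (u, y, 37, y, t), (u, y, 40, a, z), (u, y, 40, u, z), (u, y, 40, x, z), (u, y, 40, y, z)}
Filtering on C ≠ a leaves {(q, n, 13, t, q), (q, n, 13, x, q), (q, n, 13, y, q), (q, n, 39, t, n), (q, n, 39, x, n), (q, n, 39, y, n), (u, y, 18, u, r), (u, y, 18, x, r), (u, y, 18, y, r), (u, y, 37, u, t), (u, y, 37, x, t), (u, y, 37, y, t), (u, y, 40, u, z), (u, y, 40, x, z), (u, y, 40, y, z)}.
Filtering on E ≠ n leaves {(q, n, 13, t, q), (q, n, 13, x, q), (q, n, 13, y, q), (u, y, 18, u, r), (u, y, 18, x, r), (u, y, 18, y, r), (u, y, 37, u, t), (u, y, 37, x, t), (u, y, 37, y, t), (u, y, 40, u, z), (u, y, 40, x, z), (u, y, 40, y, z)}.
Projecting to G, F, C: {(13, n, t), (13, n, x), (13, n, y), (18, y, u), (18, y, x), (18, y, y), (37, y, u), (37, y, x), (37, y, y), (40, y, u), (40, y, x), (40, y, y)}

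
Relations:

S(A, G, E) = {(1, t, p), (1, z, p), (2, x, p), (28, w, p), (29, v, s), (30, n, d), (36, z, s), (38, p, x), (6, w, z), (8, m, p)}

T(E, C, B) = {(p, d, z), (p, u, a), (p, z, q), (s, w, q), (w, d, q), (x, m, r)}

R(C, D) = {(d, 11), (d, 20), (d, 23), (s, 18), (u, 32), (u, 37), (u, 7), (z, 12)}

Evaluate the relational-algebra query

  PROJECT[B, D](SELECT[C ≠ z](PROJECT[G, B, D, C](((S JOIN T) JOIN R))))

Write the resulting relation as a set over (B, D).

{(a, 32), (a, 37), (a, 7), (z, 11), (z, 20), (z, 23)}

S ⋈ T (natural join on E): {(1, t, p, d, z), (1, t, p, u, a), (1, t, p, z, q), (1, z, p, d, z), (1, z, p, u, a), (1, z, p, z, q), (2, x, p, d, z), (2, x, p, u, a), (2, x, p, z, q), (28, w, p, d, z), (28, w, p, u, a), (28, w, p, z, q), (29, v, s, w, q), (36, z, s, w, q), (38, p, x, m, r), (8, m, p, d, z), (8, m, p, u, a), (8, m, p, z, q)}
(S JOIN T) ⋈ R (natural join on C): {(1, t, p, d, z, 11), (1, t, p, d, z, 20), (1, t, p, d, z, 23), (1, t, p, u, a, 32), (1, t, p, u, a, 37), (1, t, p, u, a, 7), (1, t, p, z, q, 12), (1, z, p, d, z, 11), (1, z, p, d, z, 20), (1, z, p, d, z, 23), (1, z, p, u, a, 32), (1, z, p, u, a, 37), (1, z, p, u, a, 7), (1, z, p, z, q, 12), (2, x, p, d, z, 11), (2, x, p, d, z, 20), (2, x, p, d, z, 23), (2, x, p, u, a, 32), (2, x, p, u, a, 37), (2, x, p, u, a, 7), (2, x, p, z, q, 12), (28, w, p, d, z, 11), (28, w, p, d, z, 20), (28, w, p, d, z, 23), (28, w, p, u, a, 32), (28, w, p, u, a, 37), (28, w, p, u, a, 7), (28, w, p, z, q, 12), (8, m, p, d, z, 11), (8, m, p, d, z, 20), (8, m, p, d, z, 23), (8, m, p, u, a, 32), (8, m, p, u, a, 37), (8, m, p, u, a, 7), (8, m, p, z, q, 12)}
π_{G, B, D, C} gives {(m, a, 32, u), (m, a, 37, u), (m, a, 7, u), (m, q, 12, z), (m, z, 11, d), (m, z, 20, d), (m, z, 23, d), (t, a, 32, u), (t, a, 37, u), (t, a, 7, u), (t, q, 12, z), (t, z, 11, d), (t, z, 20, d), (t, z, 23, d), (w, a, 32, u), (w, a, 37, u), (w, a, 7, u), (w, q, 12, z), (w, z, 11, d), (w, z, 20, d), (w, z, 23, d), (x, a, 32, u), (x, a, 37, u), (x, a, 7, u), (x, q, 12, z), (x, z, 11, d), (x, z, 20, d), (x, z, 23, d), (z, a, 32, u), (z, a, 37, u), (z, a, 7, u), (z, q, 12, z), (z, z, 11, d), (z, z, 20, d), (z, z, 23, d)}.
Filtering on C ≠ z leaves {(m, a, 32, u), (m, a, 37, u), (m, a, 7, u), (m, z, 11, d), (m, z, 20, d), (m, z, 23, d), (t, a, 32, u), (t, a, 37, u), (t, a, 7, u), (t, z, 11, d), (t, z, 20, d), (t, z, 23, d), (w, a, 32, u), (w, a, 37, u), (w, a, 7, u), (w, z, 11, d), (w, z, 20, d), (w, z, 23, d), (x, a, 32, u), (x, a, 37, u), (x, a, 7, u), (x, z, 11, d), (x, z, 20, d), (x, z, 23, d), (z, a, 32, u), (z, a, 37, u), (z, a, 7, u), (z, z, 11, d), (z, z, 20, d), (z, z, 23, d)}.
π_{B, D} gives {(a, 32), (a, 37), (a, 7), (z, 11), (z, 20), (z, 23)} (24 duplicate(s) eliminated).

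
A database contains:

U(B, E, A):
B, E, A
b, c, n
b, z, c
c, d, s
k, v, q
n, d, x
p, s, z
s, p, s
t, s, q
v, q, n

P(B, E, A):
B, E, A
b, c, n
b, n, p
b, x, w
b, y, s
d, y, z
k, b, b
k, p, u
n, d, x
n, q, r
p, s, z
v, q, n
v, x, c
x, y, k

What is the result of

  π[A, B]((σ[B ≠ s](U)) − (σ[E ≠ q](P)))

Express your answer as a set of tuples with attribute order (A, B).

{(c, b), (n, v), (q, k), (q, t), (s, c)}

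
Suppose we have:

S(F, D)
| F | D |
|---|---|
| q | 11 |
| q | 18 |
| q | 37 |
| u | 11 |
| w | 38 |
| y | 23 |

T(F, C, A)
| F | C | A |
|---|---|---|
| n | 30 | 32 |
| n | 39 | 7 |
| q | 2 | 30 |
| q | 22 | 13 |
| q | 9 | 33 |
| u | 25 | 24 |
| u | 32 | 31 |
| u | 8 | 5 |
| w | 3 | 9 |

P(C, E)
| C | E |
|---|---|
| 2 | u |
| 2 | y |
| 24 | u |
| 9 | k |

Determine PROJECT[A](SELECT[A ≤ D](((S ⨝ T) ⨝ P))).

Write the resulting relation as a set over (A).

Natural join on F: {(q, 11, 2, 30), (q, 11, 22, 13), (q, 11, 9, 33), (q, 18, 2, 30), (q, 18, 22, 13), (q, 18, 9, 33), (q, 37, 2, 30), (q, 37, 22, 13), (q, 37, 9, 33), (u, 11, 25, 24), (u, 11, 32, 31), (u, 11, 8, 5), (w, 38, 3, 9)}
Natural join on C: {(q, 11, 2, 30, u), (q, 11, 2, 30, y), (q, 11, 9, 33, k), (q, 18, 2, 30, u), (q, 18, 2, 30, y), (q, 18, 9, 33, k), (q, 37, 2, 30, u), (q, 37, 2, 30, y), (q, 37, 9, 33, k)}
Selection A ≤ D: {(q, 37, 2, 30, u), (q, 37, 2, 30, y), (q, 37, 9, 33, k)}
Keep only column(s) A (1 duplicate(s) eliminated): {30, 33}

{30, 33}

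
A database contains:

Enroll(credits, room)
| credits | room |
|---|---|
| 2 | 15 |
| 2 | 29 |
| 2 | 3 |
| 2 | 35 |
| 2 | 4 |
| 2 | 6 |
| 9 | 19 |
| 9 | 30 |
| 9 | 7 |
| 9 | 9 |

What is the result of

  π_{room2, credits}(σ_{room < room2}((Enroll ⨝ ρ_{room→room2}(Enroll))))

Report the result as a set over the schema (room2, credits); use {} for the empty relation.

{(15, 2), (19, 9), (29, 2), (30, 9), (35, 2), (4, 2), (6, 2), (9, 9)}

ρ[room→room2]: schema becomes (credits, room2); tuples unchanged.
Joining Enroll and ρ_{room→room2}(Enroll) on credits yields {(2, 15, 15), (2, 15, 29), (2, 15, 3), (2, 15, 35), (2, 15, 4), (2, 15, 6), (2, 29, 15), (2, 29, 29), (2, 29, 3), (2, 29, 35), (2, 29, 4), (2, 29, 6), (2, 3, 15), (2, 3, 29), (2, 3, 3), (2, 3, 35), (2, 3, 4), (2, 3, 6), (2, 35, 15), (2, 35, 29), (2, 35, 3), (2, 35, 35), (2, 35, 4), (2, 35, 6), (2, 4, 15), (2, 4, 29), (2, 4, 3), (2, 4, 35), (2, 4, 4), (2, 4, 6), (2, 6, 15), (2, 6, 29), (2, 6, 3), (2, 6, 35), (2, 6, 4), (2, 6, 6), (9, 19, 19), (9, 19, 30), (9, 19, 7), (9, 19, 9), (9, 30, 19), (9, 30, 30), (9, 30, 7), (9, 30, 9), (9, 7, 19), (9, 7, 30), (9, 7, 7), (9, 7, 9), (9, 9, 19), (9, 9, 30), (9, 9, 7), (9, 9, 9)}.
Apply σ_{room < room2}; surviving tuples: {(2, 15, 29), (2, 15, 35), (2, 29, 35), (2, 3, 15), (2, 3, 29), (2, 3, 35), (2, 3, 4), (2, 3, 6), (2, 4, 15), (2, 4, 29), (2, 4, 35), (2, 4, 6), (2, 6, 15), (2, 6, 29), (2, 6, 35), (9, 19, 30), (9, 7, 19), (9, 7, 30), (9, 7, 9), (9, 9, 19), (9, 9, 30)}
π[room2, credits]: project onto (room2, credits) (13 duplicate(s) eliminated) → {(15, 2), (19, 9), (29, 2), (30, 9), (35, 2), (4, 2), (6, 2), (9, 9)}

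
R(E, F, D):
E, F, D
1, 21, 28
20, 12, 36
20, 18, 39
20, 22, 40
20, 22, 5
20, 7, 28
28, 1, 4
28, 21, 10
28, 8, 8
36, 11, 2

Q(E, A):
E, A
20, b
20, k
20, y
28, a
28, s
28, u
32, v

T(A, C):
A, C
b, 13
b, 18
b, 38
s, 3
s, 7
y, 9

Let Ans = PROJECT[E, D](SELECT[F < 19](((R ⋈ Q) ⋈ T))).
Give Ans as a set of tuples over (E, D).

R ⋈ Q (natural join on E): {(20, 12, 36, b), (20, 12, 36, k), (20, 12, 36, y), (20, 18, 39, b), (20, 18, 39, k), (20, 18, 39, y), (20, 22, 40, b), (20, 22, 40, k), (20, 22, 40, y), (20, 22, 5, b), (20, 22, 5, k), (20, 22, 5, y), (20, 7, 28, b), (20, 7, 28, k), (20, 7, 28, y), (28, 1, 4, a), (28, 1, 4, s), (28, 1, 4, u), (28, 21, 10, a), (28, 21, 10, s), (28, 21, 10, u), (28, 8, 8, a), (28, 8, 8, s), (28, 8, 8, u)}
(R ⋈ Q) ⋈ T (natural join on A): {(20, 12, 36, b, 13), (20, 12, 36, b, 18), (20, 12, 36, b, 38), (20, 12, 36, y, 9), (20, 18, 39, b, 13), (20, 18, 39, b, 18), (20, 18, 39, b, 38), (20, 18, 39, y, 9), (20, 22, 40, b, 13), (20, 22, 40, b, 18), (20, 22, 40, b, 38), (20, 22, 40, y, 9), (20, 22, 5, b, 13), (20, 22, 5, b, 18), (20, 22, 5, b, 38), (20, 22, 5, y, 9), (20, 7, 28, b, 13), (20, 7, 28, b, 18), (20, 7, 28, b, 38), (20, 7, 28, y, 9), (28, 1, 4, s, 3), (28, 1, 4, s, 7), (28, 21, 10, s, 3), (28, 21, 10, s, 7), (28, 8, 8, s, 3), (28, 8, 8, s, 7)}
Apply σ_{F < 19}; surviving tuples: {(20, 12, 36, b, 13), (20, 12, 36, b, 18), (20, 12, 36, b, 38), (20, 12, 36, y, 9), (20, 18, 39, b, 13), (20, 18, 39, b, 18), (20, 18, 39, b, 38), (20, 18, 39, y, 9), (20, 7, 28, b, 13), (20, 7, 28, b, 18), (20, 7, 28, b, 38), (20, 7, 28, y, 9), (28, 1, 4, s, 3), (28, 1, 4, s, 7), (28, 8, 8, s, 3), (28, 8, 8, s, 7)}
π_{E, D} gives {(20, 28), (20, 36), (20, 39), (28, 4), (28, 8)} (11 duplicate(s) eliminated).

{(20, 28), (20, 36), (20, 39), (28, 4), (28, 8)}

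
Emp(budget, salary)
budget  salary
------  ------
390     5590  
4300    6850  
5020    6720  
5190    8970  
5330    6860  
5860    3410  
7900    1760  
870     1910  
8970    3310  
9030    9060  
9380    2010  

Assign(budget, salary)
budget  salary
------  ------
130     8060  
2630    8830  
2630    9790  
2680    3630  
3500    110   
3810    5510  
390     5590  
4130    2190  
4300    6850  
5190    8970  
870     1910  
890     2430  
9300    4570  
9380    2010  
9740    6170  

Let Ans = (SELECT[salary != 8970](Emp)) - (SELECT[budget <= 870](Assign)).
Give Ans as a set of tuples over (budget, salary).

{(4300, 6850), (5020, 6720), (5330, 6860), (5860, 3410), (7900, 1760), (8970, 3310), (9030, 9060), (9380, 2010)}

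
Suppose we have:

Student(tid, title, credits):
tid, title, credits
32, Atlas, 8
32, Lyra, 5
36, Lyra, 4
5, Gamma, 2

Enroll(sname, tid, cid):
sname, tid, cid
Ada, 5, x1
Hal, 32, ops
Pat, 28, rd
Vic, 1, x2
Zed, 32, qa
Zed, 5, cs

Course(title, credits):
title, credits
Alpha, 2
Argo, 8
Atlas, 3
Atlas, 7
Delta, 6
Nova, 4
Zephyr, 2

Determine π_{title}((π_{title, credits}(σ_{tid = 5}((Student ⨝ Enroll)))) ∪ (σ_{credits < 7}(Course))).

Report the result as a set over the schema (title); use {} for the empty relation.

Student ⋈ Enroll (natural join on tid): {(32, Atlas, 8, Hal, ops), (32, Atlas, 8, Zed, qa), (32, Lyra, 5, Hal, ops), (32, Lyra, 5, Zed, qa), (5, Gamma, 2, Ada, x1), (5, Gamma, 2, Zed, cs)}
Selection tid = 5: {(5, Gamma, 2, Ada, x1), (5, Gamma, 2, Zed, cs)}
π[title, credits]: project onto (title, credits) (1 duplicate(s) eliminated) → {(Gamma, 2)}
Selection credits < 7: {(Alpha, 2), (Atlas, 3), (Delta, 6), (Nova, 4), (Zephyr, 2)}
Union: {(Gamma, 2)} with {(Alpha, 2), (Atlas, 3), (Delta, 6), (Nova, 4), (Zephyr, 2)} → {(Alpha, 2), (Atlas, 3), (Delta, 6), (Gamma, 2), (Nova, 4), (Zephyr, 2)}
π[title]: project onto (title) → {Alpha, Atlas, Delta, Gamma, Nova, Zephyr}

{Alpha, Atlas, Delta, Gamma, Nova, Zephyr}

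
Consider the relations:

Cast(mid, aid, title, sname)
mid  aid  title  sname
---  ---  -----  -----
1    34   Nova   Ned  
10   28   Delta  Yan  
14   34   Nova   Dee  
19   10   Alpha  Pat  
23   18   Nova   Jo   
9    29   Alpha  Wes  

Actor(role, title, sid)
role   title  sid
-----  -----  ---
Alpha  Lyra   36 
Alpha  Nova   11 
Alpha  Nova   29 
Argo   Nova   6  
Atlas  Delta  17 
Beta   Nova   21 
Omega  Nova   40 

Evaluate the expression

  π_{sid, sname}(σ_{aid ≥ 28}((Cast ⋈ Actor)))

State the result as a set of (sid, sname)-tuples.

{(11, Dee), (11, Ned), (17, Yan), (21, Dee), (21, Ned), (29, Dee), (29, Ned), (40, Dee), (40, Ned), (6, Dee), (6, Ned)}

Joining Cast and Actor on title yields {(1, 34, Nova, Ned, Alpha, 11), (1, 34, Nova, Ned, Alpha, 29), (1, 34, Nova, Ned, Argo, 6), (1, 34, Nova, Ned, Beta, 21), (1, 34, Nova, Ned, Omega, 40), (10, 28, Delta, Yan, Atlas, 17), (14, 34, Nova, Dee, Alpha, 11), (14, 34, Nova, Dee, Alpha, 29), (14, 34, Nova, Dee, Argo, 6), (14, 34, Nova, Dee, Beta, 21), (14, 34, Nova, Dee, Omega, 40), (23, 18, Nova, Jo, Alpha, 11), (23, 18, Nova, Jo, Alpha, 29), (23, 18, Nova, Jo, Argo, 6), (23, 18, Nova, Jo, Beta, 21), (23, 18, Nova, Jo, Omega, 40)}.
Selection aid ≥ 28: {(1, 34, Nova, Ned, Alpha, 11), (1, 34, Nova, Ned, Alpha, 29), (1, 34, Nova, Ned, Argo, 6), (1, 34, Nova, Ned, Beta, 21), (1, 34, Nova, Ned, Omega, 40), (10, 28, Delta, Yan, Atlas, 17), (14, 34, Nova, Dee, Alpha, 11), (14, 34, Nova, Dee, Alpha, 29), (14, 34, Nova, Dee, Argo, 6), (14, 34, Nova, Dee, Beta, 21), (14, 34, Nova, Dee, Omega, 40)}
π[sid, sname]: project onto (sid, sname) → {(11, Dee), (11, Ned), (17, Yan), (21, Dee), (21, Ned), (29, Dee), (29, Ned), (40, Dee), (40, Ned), (6, Dee), (6, Ned)}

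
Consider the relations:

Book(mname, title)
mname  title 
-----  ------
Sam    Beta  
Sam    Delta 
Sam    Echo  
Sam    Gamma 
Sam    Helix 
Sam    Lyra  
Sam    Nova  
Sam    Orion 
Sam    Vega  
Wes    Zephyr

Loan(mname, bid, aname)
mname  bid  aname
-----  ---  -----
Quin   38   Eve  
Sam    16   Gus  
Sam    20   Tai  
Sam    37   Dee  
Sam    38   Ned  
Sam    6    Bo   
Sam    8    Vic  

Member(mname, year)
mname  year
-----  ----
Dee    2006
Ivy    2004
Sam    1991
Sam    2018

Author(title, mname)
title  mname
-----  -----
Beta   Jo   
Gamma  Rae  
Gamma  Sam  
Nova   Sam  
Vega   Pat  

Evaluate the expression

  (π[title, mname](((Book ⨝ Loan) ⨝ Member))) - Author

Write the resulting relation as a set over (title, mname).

{(Beta, Sam), (Delta, Sam), (Echo, Sam), (Helix, Sam), (Lyra, Sam), (Orion, Sam), (Vega, Sam)}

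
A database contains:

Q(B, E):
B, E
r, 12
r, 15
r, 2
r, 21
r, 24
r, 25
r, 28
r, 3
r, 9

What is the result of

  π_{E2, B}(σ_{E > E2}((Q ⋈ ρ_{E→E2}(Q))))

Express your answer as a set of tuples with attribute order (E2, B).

ρ[E→E2]: schema becomes (B, E2); tuples unchanged.
Joining Q and ρ_{E→E2}(Q) on B yields {(r, 12, 12), (r, 12, 15), (r, 12, 2), (r, 12, 21), (r, 12, 24), (r, 12, 25), (r, 12, 28), (r, 12, 3), (r, 12, 9), (r, 15, 12), (r, 15, 15), (r, 15, 2), (r, 15, 21), (r, 15, 24), (r, 15, 25), (r, 15, 28), (r, 15, 3), (r, 15, 9), (r, 2, 12), (r, 2, 15), (r, 2, 2), (r, 2, 21), (r, 2, 24), (r, 2, 25), (r, 2, 28), (r, 2, 3), (r, 2, 9), (r, 21, 12), (r, 21, 15), (r, 21, 2), (r, 21, 21), (r, 21, 24), (r, 21, 25), (r, 21, 28), (r, 21, 3), (r, 21, 9), (r, 24, 12), (r, 24, 15), (r, 24, 2), (r, 24, 21), (r, 24, 24), (r, 24, 25), (r, 24, 28), (r, 24, 3), (r, 24, 9), (r, 25, 12), (r, 25, 15), (r, 25, 2), (r, 25, 21), (r, 25, 24), (r, 25, 25), (r, 25, 28), (r, 25, 3), (r, 25, 9), (r, 28, 12), (r, 28, 15), (r, 28, 2), (r, 28, 21), (r, 28, 24), (r, 28, 25), (r, 28, 28), (r, 28, 3), (r, 28, 9), (r, 3, 12), (r, 3, 15), (r, 3, 2), (r, 3, 21), (r, 3, 24), (r, 3, 25), (r, 3, 28), (r, 3, 3), (r, 3, 9), (r, 9, 12), (r, 9, 15), (r, 9, 2), (r, 9, 21), (r, 9, 24), (r, 9, 25), (r, 9, 28), (r, 9, 3), (r, 9, 9)}.
Apply σ_{E > E2}; surviving tuples: {(r, 12, 2), (r, 12, 3), (r, 12, 9), (r, 15, 12), (r, 15, 2), (r, 15, 3), (r, 15, 9), (r, 21, 12), (r, 21, 15), (r, 21, 2), (r, 21, 3), (r, 21, 9), (r, 24, 12), (r, 24, 15), (r, 24, 2), (r, 24, 21), (r, 24, 3), (r, 24, 9), (r, 25, 12), (r, 25, 15), (r, 25, 2), (r, 25, 21), (r, 25, 24), (r, 25, 3), (r, 25, 9), (r, 28, 12), (r, 28, 15), (r, 28, 2), (r, 28, 21), (r, 28, 24), (r, 28, 25), (r, 28, 3), (r, 28, 9), (r, 3, 2), (r, 9, 2), (r, 9, 3)}
π_{E2, B} gives {(12, r), (15, r), (2, r), (21, r), (24, r), (25, r), (3, r), (9, r)} (28 duplicate(s) eliminated).

{(12, r), (15, r), (2, r), (21, r), (24, r), (25, r), (3, r), (9, r)}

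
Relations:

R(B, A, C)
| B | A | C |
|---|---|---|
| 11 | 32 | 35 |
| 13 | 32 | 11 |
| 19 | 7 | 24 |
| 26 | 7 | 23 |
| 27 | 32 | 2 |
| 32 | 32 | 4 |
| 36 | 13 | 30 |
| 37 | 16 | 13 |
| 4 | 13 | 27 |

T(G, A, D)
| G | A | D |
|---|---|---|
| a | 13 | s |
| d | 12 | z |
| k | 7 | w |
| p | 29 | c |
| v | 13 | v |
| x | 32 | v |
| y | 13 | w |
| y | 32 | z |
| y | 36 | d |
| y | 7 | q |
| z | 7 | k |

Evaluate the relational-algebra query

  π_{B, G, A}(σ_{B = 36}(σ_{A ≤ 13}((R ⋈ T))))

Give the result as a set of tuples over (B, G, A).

{(36, a, 13), (36, v, 13), (36, y, 13)}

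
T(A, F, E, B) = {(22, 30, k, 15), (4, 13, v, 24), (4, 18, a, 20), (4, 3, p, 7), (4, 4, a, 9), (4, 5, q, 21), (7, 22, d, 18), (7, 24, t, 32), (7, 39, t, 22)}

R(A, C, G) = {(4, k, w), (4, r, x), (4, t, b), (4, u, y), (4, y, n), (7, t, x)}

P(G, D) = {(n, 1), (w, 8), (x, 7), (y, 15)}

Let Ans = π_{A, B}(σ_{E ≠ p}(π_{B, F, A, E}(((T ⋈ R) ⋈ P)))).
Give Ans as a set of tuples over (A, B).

T ⋈ R (natural join on A): {(4, 13, v, 24, k, w), (4, 13, v, 24, r, x), (4, 13, v, 24, t, b), (4, 13, v, 24, u, y), (4, 13, v, 24, y, n), (4, 18, a, 20, k, w), (4, 18, a, 20, r, x), (4, 18, a, 20, t, b), (4, 18, a, 20, u, y), (4, 18, a, 20, y, n), (4, 3, p, 7, k, w), (4, 3, p, 7, r, x), (4, 3, p, 7, t, b), (4, 3, p, 7, u, y), (4, 3, p, 7, y, n), (4, 4, a, 9, k, w), (4, 4, a, 9, r, x), (4, 4, a, 9, t, b), (4, 4, a, 9, u, y), (4, 4, a, 9, y, n), (4, 5, q, 21, k, w), (4, 5, q, 21, r, x), (4, 5, q, 21, t, b), (4, 5, q, 21, u, y), (4, 5, q, 21, y, n), (7, 22, d, 18, t, x), (7, 24, t, 32, t, x), (7, 39, t, 22, t, x)}
(T ⋈ R) ⋈ P (natural join on G): {(4, 13, v, 24, k, w, 8), (4, 13, v, 24, r, x, 7), (4, 13, v, 24, u, y, 15), (4, 13, v, 24, y, n, 1), (4, 18, a, 20, k, w, 8), (4, 18, a, 20, r, x, 7), (4, 18, a, 20, u, y, 15), (4, 18, a, 20, y, n, 1), (4, 3, p, 7, k, w, 8), (4, 3, p, 7, r, x, 7), (4, 3, p, 7, u, y, 15), (4, 3, p, 7, y, n, 1), (4, 4, a, 9, k, w, 8), (4, 4, a, 9, r, x, 7), (4, 4, a, 9, u, y, 15), (4, 4, a, 9, y, n, 1), (4, 5, q, 21, k, w, 8), (4, 5, q, 21, r, x, 7), (4, 5, q, 21, u, y, 15), (4, 5, q, 21, y, n, 1), (7, 22, d, 18, t, x, 7), (7, 24, t, 32, t, x, 7), (7, 39, t, 22, t, x, 7)}
π[B, F, A, E]: project onto (B, F, A, E) (15 duplicate(s) eliminated) → {(18, 22, 7, d), (20, 18, 4, a), (21, 5, 4, q), (22, 39, 7, t), (24, 13, 4, v), (32, 24, 7, t), (7, 3, 4, p), (9, 4, 4, a)}
σ[E ≠ p]: keep tuples satisfying E ≠ p → {(18, 22, 7, d), (20, 18, 4, a), (21, 5, 4, q), (22, 39, 7, t), (24, 13, 4, v), (32, 24, 7, t), (9, 4, 4, a)}
π[A, B]: project onto (A, B) → {(4, 20), (4, 21), (4, 24), (4, 9), (7, 18), (7, 22), (7, 32)}

{(4, 20), (4, 21), (4, 24), (4, 9), (7, 18), (7, 22), (7, 32)}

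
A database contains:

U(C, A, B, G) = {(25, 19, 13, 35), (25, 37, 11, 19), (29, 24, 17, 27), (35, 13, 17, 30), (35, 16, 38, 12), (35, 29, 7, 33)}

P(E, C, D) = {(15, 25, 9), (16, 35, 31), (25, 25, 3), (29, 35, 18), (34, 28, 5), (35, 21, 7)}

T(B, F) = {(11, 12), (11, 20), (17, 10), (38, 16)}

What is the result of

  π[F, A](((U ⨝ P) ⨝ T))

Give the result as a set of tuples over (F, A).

{(10, 13), (12, 37), (16, 16), (20, 37)}

Joining U and P on C yields {(25, 19, 13, 35, 15, 9), (25, 19, 13, 35, 25, 3), (25, 37, 11, 19, 15, 9), (25, 37, 11, 19, 25, 3), (35, 13, 17, 30, 16, 31), (35, 13, 17, 30, 29, 18), (35, 16, 38, 12, 16, 31), (35, 16, 38, 12, 29, 18), (35, 29, 7, 33, 16, 31), (35, 29, 7, 33, 29, 18)}.
Joining (U ⨝ P) and T on B yields {(25, 37, 11, 19, 15, 9, 12), (25, 37, 11, 19, 15, 9, 20), (25, 37, 11, 19, 25, 3, 12), (25, 37, 11, 19, 25, 3, 20), (35, 13, 17, 30, 16, 31, 10), (35, 13, 17, 30, 29, 18, 10), (35, 16, 38, 12, 16, 31, 16), (35, 16, 38, 12, 29, 18, 16)}.
Projecting to F, A (4 duplicate(s) eliminated): {(10, 13), (12, 37), (16, 16), (20, 37)}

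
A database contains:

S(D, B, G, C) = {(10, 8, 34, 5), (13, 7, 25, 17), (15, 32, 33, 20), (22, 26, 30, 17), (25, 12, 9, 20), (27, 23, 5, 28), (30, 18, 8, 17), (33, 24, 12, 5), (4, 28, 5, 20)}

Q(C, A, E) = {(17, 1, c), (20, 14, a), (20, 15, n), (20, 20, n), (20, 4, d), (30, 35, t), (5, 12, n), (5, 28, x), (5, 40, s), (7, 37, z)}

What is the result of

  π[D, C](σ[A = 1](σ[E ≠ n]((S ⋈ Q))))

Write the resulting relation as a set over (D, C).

{(13, 17), (22, 17), (30, 17)}

Natural join on C: {(10, 8, 34, 5, 12, n), (10, 8, 34, 5, 28, x), (10, 8, 34, 5, 40, s), (13, 7, 25, 17, 1, c), (15, 32, 33, 20, 14, a), (15, 32, 33, 20, 15, n), (15, 32, 33, 20, 20, n), (15, 32, 33, 20, 4, d), (22, 26, 30, 17, 1, c), (25, 12, 9, 20, 14, a), (25, 12, 9, 20, 15, n), (25, 12, 9, 20, 20, n), (25, 12, 9, 20, 4, d), (30, 18, 8, 17, 1, c), (33, 24, 12, 5, 12, n), (33, 24, 12, 5, 28, x), (33, 24, 12, 5, 40, s), (4, 28, 5, 20, 14, a), (4, 28, 5, 20, 15, n), (4, 28, 5, 20, 20, n), (4, 28, 5, 20, 4, d)}
Filtering on E ≠ n leaves {(10, 8, 34, 5, 28, x), (10, 8, 34, 5, 40, s), (13, 7, 25, 17, 1, c), (15, 32, 33, 20, 14, a), (15, 32, 33, 20, 4, d), (22, 26, 30, 17, 1, c), (25, 12, 9, 20, 14, a), (25, 12, 9, 20, 4, d), (30, 18, 8, 17, 1, c), (33, 24, 12, 5, 28, x), (33, 24, 12, 5, 40, s), (4, 28, 5, 20, 14, a), (4, 28, 5, 20, 4, d)}.
Filtering on A = 1 leaves {(13, 7, 25, 17, 1, c), (22, 26, 30, 17, 1, c), (30, 18, 8, 17, 1, c)}.
π[D, C]: project onto (D, C) → {(13, 17), (22, 17), (30, 17)}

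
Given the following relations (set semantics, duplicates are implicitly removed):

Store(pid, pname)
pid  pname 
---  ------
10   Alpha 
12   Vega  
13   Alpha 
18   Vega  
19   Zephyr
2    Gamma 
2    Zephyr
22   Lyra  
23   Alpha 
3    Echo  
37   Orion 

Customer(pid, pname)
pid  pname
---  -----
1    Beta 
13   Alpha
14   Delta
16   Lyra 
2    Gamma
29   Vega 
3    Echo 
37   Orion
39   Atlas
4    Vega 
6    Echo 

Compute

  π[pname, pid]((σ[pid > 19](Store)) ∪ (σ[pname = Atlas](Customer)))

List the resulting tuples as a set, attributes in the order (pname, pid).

{(Alpha, 23), (Atlas, 39), (Lyra, 22), (Orion, 37)}

Filtering on pid > 19 leaves {(22, Lyra), (23, Alpha), (37, Orion)}.
Filtering on pname = Atlas leaves {(39, Atlas)}.
Set union of the two operands is {(22, Lyra), (23, Alpha), (37, Orion), (39, Atlas)}.
π_{pname, pid} gives {(Alpha, 23), (Atlas, 39), (Lyra, 22), (Orion, 37)}.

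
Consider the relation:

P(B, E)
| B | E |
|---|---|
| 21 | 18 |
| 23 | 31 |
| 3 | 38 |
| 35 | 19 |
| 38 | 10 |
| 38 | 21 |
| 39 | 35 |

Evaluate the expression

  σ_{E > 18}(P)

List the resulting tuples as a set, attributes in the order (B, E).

{(23, 31), (3, 38), (35, 19), (38, 21), (39, 35)}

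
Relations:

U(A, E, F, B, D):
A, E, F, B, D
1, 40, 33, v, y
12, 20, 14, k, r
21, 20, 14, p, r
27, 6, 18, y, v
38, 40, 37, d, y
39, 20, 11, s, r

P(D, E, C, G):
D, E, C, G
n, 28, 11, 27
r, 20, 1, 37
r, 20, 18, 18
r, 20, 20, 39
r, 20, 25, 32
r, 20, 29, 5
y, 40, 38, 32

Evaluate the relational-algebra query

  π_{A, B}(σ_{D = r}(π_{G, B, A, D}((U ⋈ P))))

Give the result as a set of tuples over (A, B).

{(12, k), (21, p), (39, s)}

Natural join on E, D: {(1, 40, 33, v, y, 38, 32), (12, 20, 14, k, r, 1, 37), (12, 20, 14, k, r, 18, 18), (12, 20, 14, k, r, 20, 39), (12, 20, 14, k, r, 25, 32), (12, 20, 14, k, r, 29, 5), (21, 20, 14, p, r, 1, 37), (21, 20, 14, p, r, 18, 18), (21, 20, 14, p, r, 20, 39), (21, 20, 14, p, r, 25, 32), (21, 20, 14, p, r, 29, 5), (38, 40, 37, d, y, 38, 32), (39, 20, 11, s, r, 1, 37), (39, 20, 11, s, r, 18, 18), (39, 20, 11, s, r, 20, 39), (39, 20, 11, s, r, 25, 32), (39, 20, 11, s, r, 29, 5)}
Keep only column(s) G, B, A, D: {(18, k, 12, r), (18, p, 21, r), (18, s, 39, r), (32, d, 38, y), (32, k, 12, r), (32, p, 21, r), (32, s, 39, r), (32, v, 1, y), (37, k, 12, r), (37, p, 21, r), (37, s, 39, r), (39, k, 12, r), (39, p, 21, r), (39, s, 39, r), (5, k, 12, r), (5, p, 21, r), (5, s, 39, r)}
σ[D = r]: keep tuples satisfying D = r → {(18, k, 12, r), (18, p, 21, r), (18, s, 39, r), (32, k, 12, r), (32, p, 21, r), (32, s, 39, r), (37, k, 12, r), (37, p, 21, r), (37, s, 39, r), (39, k, 12, r), (39, p, 21, r), (39, s, 39, r), (5, k, 12, r), (5, p, 21, r), (5, s, 39, r)}
Keep only column(s) A, B (12 duplicate(s) eliminated): {(12, k), (21, p), (39, s)}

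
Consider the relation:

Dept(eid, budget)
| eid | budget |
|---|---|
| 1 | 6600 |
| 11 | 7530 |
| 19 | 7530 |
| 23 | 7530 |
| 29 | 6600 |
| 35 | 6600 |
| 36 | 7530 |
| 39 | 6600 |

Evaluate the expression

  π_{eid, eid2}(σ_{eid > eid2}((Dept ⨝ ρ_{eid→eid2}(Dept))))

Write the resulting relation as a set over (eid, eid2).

ρ[eid→eid2]: schema becomes (eid2, budget); tuples unchanged.
Dept ⋈ ρ_{eid→eid2}(Dept) (natural join on budget): {(1, 6600, 1), (1, 6600, 29), (1, 6600, 35), (1, 6600, 39), (11, 7530, 11), (11, 7530, 19), (11, 7530, 23), (11, 7530, 36), (19, 7530, 11), (19, 7530, 19), (19, 7530, 23), (19, 7530, 36), (23, 7530, 11), (23, 7530, 19), (23, 7530, 23), (23, 7530, 36), (29, 6600, 1), (29, 6600, 29), (29, 6600, 35), (29, 6600, 39), (35, 6600, 1), (35, 6600, 29), (35, 6600, 35), (35, 6600, 39), (36, 7530, 11), (36, 7530, 19), (36, 7530, 23), (36, 7530, 36), (39, 6600, 1), (39, 6600, 29), (39, 6600, 35), (39, 6600, 39)}
Selection eid > eid2: {(19, 7530, 11), (23, 7530, 11), (23, 7530, 19), (29, 6600, 1), (35, 6600, 1), (35, 6600, 29), (36, 7530, 11), (36, 7530, 19), (36, 7530, 23), (39, 6600, 1), (39, 6600, 29), (39, 6600, 35)}
π[eid, eid2]: project onto (eid, eid2) → {(19, 11), (23, 11), (23, 19), (29, 1), (35, 1), (35, 29), (36, 11), (36, 19), (36, 23), (39, 1), (39, 29), (39, 35)}

{(19, 11), (23, 11), (23, 19), (29, 1), (35, 1), (35, 29), (36, 11), (36, 19), (36, 23), (39, 1), (39, 29), (39, 35)}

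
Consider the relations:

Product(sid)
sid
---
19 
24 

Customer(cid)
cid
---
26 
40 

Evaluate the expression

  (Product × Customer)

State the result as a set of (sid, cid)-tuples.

{(19, 26), (19, 40), (24, 26), (24, 40)}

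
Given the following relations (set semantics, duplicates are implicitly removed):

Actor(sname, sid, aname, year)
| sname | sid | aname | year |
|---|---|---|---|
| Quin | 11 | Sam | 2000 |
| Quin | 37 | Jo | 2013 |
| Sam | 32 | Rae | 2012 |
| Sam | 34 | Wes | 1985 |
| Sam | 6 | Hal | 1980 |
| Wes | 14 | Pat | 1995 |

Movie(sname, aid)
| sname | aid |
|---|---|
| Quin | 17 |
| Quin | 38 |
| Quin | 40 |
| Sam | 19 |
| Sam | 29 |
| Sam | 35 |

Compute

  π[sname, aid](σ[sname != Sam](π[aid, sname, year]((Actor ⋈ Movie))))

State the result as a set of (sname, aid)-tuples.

{(Quin, 17), (Quin, 38), (Quin, 40)}

Actor ⋈ Movie (natural join on sname): {(Quin, 11, Sam, 2000, 17), (Quin, 11, Sam, 2000, 38), (Quin, 11, Sam, 2000, 40), (Quin, 37, Jo, 2013, 17), (Quin, 37, Jo, 2013, 38), (Quin, 37, Jo, 2013, 40), (Sam, 32, Rae, 2012, 19), (Sam, 32, Rae, 2012, 29), (Sam, 32, Rae, 2012, 35), (Sam, 34, Wes, 1985, 19), (Sam, 34, Wes, 1985, 29), (Sam, 34, Wes, 1985, 35), (Sam, 6, Hal, 1980, 19), (Sam, 6, Hal, 1980, 29), (Sam, 6, Hal, 1980, 35)}
Keep only column(s) aid, sname, year: {(17, Quin, 2000), (17, Quin, 2013), (19, Sam, 1980), (19, Sam, 1985), (19, Sam, 2012), (29, Sam, 1980), (29, Sam, 1985), (29, Sam, 2012), (35, Sam, 1980), (35, Sam, 1985), (35, Sam, 2012), (38, Quin, 2000), (38, Quin, 2013), (40, Quin, 2000), (40, Quin, 2013)}
σ[sname != Sam]: keep tuples satisfying sname != Sam → {(17, Quin, 2000), (17, Quin, 2013), (38, Quin, 2000), (38, Quin, 2013), (40, Quin, 2000), (40, Quin, 2013)}
Keep only column(s) sname, aid (3 duplicate(s) eliminated): {(Quin, 17), (Quin, 38), (Quin, 40)}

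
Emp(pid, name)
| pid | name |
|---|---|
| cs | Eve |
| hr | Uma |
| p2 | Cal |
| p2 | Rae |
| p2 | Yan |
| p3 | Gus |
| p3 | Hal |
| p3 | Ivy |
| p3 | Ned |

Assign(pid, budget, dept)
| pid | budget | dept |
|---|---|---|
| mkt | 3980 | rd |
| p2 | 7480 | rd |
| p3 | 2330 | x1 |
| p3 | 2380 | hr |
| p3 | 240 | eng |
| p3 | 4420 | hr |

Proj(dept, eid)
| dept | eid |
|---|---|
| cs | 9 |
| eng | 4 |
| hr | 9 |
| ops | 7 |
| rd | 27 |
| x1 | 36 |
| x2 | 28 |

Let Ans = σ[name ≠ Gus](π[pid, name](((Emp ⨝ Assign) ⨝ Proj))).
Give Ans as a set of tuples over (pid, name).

Emp ⋈ Assign (natural join on pid): {(p2, Cal, 7480, rd), (p2, Rae, 7480, rd), (p2, Yan, 7480, rd), (p3, Gus, 2330, x1), (p3, Gus, 2380, hr), (p3, Gus, 240, eng), (p3, Gus, 4420, hr), (p3, Hal, 2330, x1), (p3, Hal, 2380, hr), (p3, Hal, 240, eng), (p3, Hal, 4420, hr), (p3, Ivy, 2330, x1), (p3, Ivy, 2380, hr), (p3, Ivy, 240, eng), (p3, Ivy, 4420, hr), (p3, Ned, 2330, x1), (p3, Ned, 2380, hr), (p3, Ned, 240, eng), (p3, Ned, 4420, hr)}
(Emp ⨝ Assign) ⋈ Proj (natural join on dept): {(p2, Cal, 7480, rd, 27), (p2, Rae, 7480, rd, 27), (p2, Yan, 7480, rd, 27), (p3, Gus, 2330, x1, 36), (p3, Gus, 2380, hr, 9), (p3, Gus, 240, eng, 4), (p3, Gus, 4420, hr, 9), (p3, Hal, 2330, x1, 36), (p3, Hal, 2380, hr, 9), (p3, Hal, 240, eng, 4), (p3, Hal, 4420, hr, 9), (p3, Ivy, 2330, x1, 36), (p3, Ivy, 2380, hr, 9), (p3, Ivy, 240, eng, 4), (p3, Ivy, 4420, hr, 9), (p3, Ned, 2330, x1, 36), (p3, Ned, 2380, hr, 9), (p3, Ned, 240, eng, 4), (p3, Ned, 4420, hr, 9)}
Projecting to pid, name (12 duplicate(s) eliminated): {(p2, Cal), (p2, Rae), (p2, Yan), (p3, Gus), (p3, Hal), (p3, Ivy), (p3, Ned)}
σ[name ≠ Gus]: keep tuples satisfying name ≠ Gus → {(p2, Cal), (p2, Rae), (p2, Yan), (p3, Hal), (p3, Ivy), (p3, Ned)}

{(p2, Cal), (p2, Rae), (p2, Yan), (p3, Hal), (p3, Ivy), (p3, Ned)}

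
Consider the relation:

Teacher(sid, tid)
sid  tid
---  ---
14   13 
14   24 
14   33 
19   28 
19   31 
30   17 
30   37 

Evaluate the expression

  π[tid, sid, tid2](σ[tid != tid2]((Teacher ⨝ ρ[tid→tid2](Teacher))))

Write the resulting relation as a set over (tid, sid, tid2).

{(13, 14, 24), (13, 14, 33), (17, 30, 37), (24, 14, 13), (24, 14, 33), (28, 19, 31), (31, 19, 28), (33, 14, 13), (33, 14, 24), (37, 30, 17)}

ρ[tid→tid2]: schema becomes (sid, tid2); tuples unchanged.
Joining Teacher and ρ[tid→tid2](Teacher) on sid yields {(14, 13, 13), (14, 13, 24), (14, 13, 33), (14, 24, 13), (14, 24, 24), (14, 24, 33), (14, 33, 13), (14, 33, 24), (14, 33, 33), (19, 28, 28), (19, 28, 31), (19, 31, 28), (19, 31, 31), (30, 17, 17), (30, 17, 37), (30, 37, 17), (30, 37, 37)}.
Apply σ_{tid != tid2}; surviving tuples: {(14, 13, 24), (14, 13, 33), (14, 24, 13), (14, 24, 33), (14, 33, 13), (14, 33, 24), (19, 28, 31), (19, 31, 28), (30, 17, 37), (30, 37, 17)}
π_{tid, sid, tid2} gives {(13, 14, 24), (13, 14, 33), (17, 30, 37), (24, 14, 13), (24, 14, 33), (28, 19, 31), (31, 19, 28), (33, 14, 13), (33, 14, 24), (37, 30, 17)}.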